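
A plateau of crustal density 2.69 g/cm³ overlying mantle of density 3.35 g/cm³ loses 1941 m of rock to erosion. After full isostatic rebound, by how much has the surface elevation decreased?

Rebound u = e ρ_c/ρ_m = 1941 m × 2.69/3.35 = 1559 m.
Net surface drop = e − u = 1941 m − 1559 m = e (ρ_m − ρ_c)/ρ_m = 382 m.

382 m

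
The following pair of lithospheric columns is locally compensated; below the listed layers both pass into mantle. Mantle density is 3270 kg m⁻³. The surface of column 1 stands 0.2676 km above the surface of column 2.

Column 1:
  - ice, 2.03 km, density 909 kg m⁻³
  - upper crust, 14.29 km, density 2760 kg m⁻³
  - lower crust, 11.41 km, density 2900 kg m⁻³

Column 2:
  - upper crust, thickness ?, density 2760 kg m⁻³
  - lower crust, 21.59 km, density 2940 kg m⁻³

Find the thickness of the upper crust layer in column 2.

Take the compensation level at the base of the deeper column (depth z_c below the surface of column 1) and equate Σ ρ_i t_i down to z_c; mantle fills any gap and the z_c terms cancel.
Column 1: 2.03×909 + 14.29×2760 + 11.41×2900 + (z_c − 27.73)×3270
Column 2: 0.2676×0 + x×2760 + 21.59×2940 + (z_c − 0.2676 − 21.59 − x)×3270
The z_c×3270 term appears on both sides and cancels. Collect the known terms of each column as K = Σ(ρt)_known − 3270 × (depth of known layers): K_1 = 74374.67 − 3270×27.73 = −16302.43; K_2 = 63474.6 − 3270×(0.2676 + 21.59) = −7999.752.
Balance: K_1 = K_2 − x×(3270 − 2760), so x = (K_2 − K_1)/(3270 − 2760) = 8302.68/510 = 16.3 km.

16.3 km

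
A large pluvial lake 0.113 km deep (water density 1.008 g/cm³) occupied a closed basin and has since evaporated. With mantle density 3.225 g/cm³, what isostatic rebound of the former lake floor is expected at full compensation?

0.0353 km

u = d ρ_w/ρ_m = 0.113 km × 1.008/3.225 = 0.0353 km.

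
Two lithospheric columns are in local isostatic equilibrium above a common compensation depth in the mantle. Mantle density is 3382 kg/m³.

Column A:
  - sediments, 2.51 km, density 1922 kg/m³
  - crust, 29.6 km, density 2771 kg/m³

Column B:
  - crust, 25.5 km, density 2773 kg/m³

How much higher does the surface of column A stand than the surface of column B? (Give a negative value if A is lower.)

For any compensation level in the mantle, the mantle terms cancel and isostasy reduces to e = (Σt_A − Σt_B) − (Σ(ρt)_A − Σ(ρt)_B) / ρ_m.
Σt_A = 32.11 km; Σt_B = 25.5 km; Σ(ρt)_A = 86845.82; Σ(ρt)_B = 70711.5 (in km·kg/m³).
e = (32.11 − 25.5) − (86845.82 − 70711.5) / 3382 = 1.84 km.

1.84 km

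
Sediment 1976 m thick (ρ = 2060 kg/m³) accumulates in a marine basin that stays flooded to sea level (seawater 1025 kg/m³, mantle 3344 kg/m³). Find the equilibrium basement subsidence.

Submarine loading: the sediment displaces seawater, and the subsidence is in turn flooded, so s (ρ_m − ρ_w) = t (ρ_sed − ρ_w).
s = 1976 m × (2060 − 1025) / (3344 − 1025) = 882 m.

882 m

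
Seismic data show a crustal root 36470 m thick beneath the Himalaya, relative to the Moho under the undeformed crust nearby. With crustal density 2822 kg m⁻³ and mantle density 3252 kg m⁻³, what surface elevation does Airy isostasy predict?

Isostatic balance requires: ρ_c h = (ρ_m − ρ_c) r.
h = r (ρ_m − ρ_c) / ρ_c = 36470 m × (3252 − 2822) / 2822 = 5560 m.

5560 m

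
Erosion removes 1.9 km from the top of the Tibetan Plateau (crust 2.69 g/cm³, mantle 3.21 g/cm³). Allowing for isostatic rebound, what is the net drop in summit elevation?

Rebound u = e ρ_c/ρ_m = 1.9 km × 2.69/3.21 = 1.592 km.
Net surface drop = e − u = 1.9 km − 1.592 km = e (ρ_m − ρ_c)/ρ_m = 0.308 km.

0.308 km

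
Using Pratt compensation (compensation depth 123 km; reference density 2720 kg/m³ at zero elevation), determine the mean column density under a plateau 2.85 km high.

2660 kg/m³

Pratt balance: ρ_ref D = ρ (D + h).
ρ = ρ_ref D/(D + h) = 2720 × 123 km/(123 km + 2.85 km) = 2660 kg/m³.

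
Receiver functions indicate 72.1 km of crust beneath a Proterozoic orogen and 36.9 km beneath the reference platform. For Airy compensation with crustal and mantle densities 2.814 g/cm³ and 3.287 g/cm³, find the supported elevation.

5.07 km

Excess crust Δ = 72.1 km − 36.9 km = 35.2 km, split between elevation h and root r with h + r = Δ.
Airy balance ρ_c h = (ρ_m − ρ_c) r gives r = h ρ_c/(ρ_m − ρ_c), so h (1 + ρ_c/(ρ_m − ρ_c)) = Δ, i.e. h = Δ (ρ_m − ρ_c)/ρ_m.
h = 35.2 km × 0.473/3.287 = 5.07 km.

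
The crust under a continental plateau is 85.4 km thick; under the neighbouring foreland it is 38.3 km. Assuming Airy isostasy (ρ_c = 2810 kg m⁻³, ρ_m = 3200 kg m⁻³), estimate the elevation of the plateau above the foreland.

5.74 km

Excess crust Δ = 85.4 km − 38.3 km = 47.1 km, split between elevation h and root r with h + r = Δ.
Airy balance ρ_c h = (ρ_m − ρ_c) r gives r = h ρ_c/(ρ_m − ρ_c), so h (1 + ρ_c/(ρ_m − ρ_c)) = Δ, i.e. h = Δ (ρ_m − ρ_c)/ρ_m.
h = 47.1 km × 390/3200 = 5.74 km.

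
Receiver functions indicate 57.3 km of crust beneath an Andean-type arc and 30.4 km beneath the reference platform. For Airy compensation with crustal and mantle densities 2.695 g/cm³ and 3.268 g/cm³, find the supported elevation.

Excess crust Δ = 57.3 km − 30.4 km = 26.9 km, split between elevation h and root r with h + r = Δ.
Airy balance ρ_c h = (ρ_m − ρ_c) r gives r = h ρ_c/(ρ_m − ρ_c), so h (1 + ρ_c/(ρ_m − ρ_c)) = Δ, i.e. h = Δ (ρ_m − ρ_c)/ρ_m.
h = 26.9 km × 0.573/3.268 = 4.72 km.

4.72 km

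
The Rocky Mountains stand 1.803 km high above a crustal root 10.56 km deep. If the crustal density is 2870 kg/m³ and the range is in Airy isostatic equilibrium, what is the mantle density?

Airy balance: ρ_c h = (ρ_m − ρ_c) r → ρ_m = ρ_c (1 + h/r).
ρ_m = 2870 × (1 + 1.803 km/10.56 km) = 3360 kg/m³.

3360 kg/m³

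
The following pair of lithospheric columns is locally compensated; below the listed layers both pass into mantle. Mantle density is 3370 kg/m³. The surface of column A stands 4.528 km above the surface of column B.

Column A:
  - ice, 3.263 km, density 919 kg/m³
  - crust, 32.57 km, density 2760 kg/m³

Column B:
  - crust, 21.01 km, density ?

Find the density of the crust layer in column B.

Take the compensation level at the base of the deeper column (depth z_c below the surface of column A) and equate Σ ρ_i t_i down to z_c; mantle fills any gap and the z_c terms cancel.
Column A: 3.263×919 + 32.57×2760 + (z_c − 35.833)×3370
Column B: 4.528×0 + 21.01×ρ + (z_c − 4.528 − 21.01)×3370
The z_c×3370 term appears on both sides and cancels. Collect the known terms of each column as K = Σ(ρt)_known − 3370 × (depth of known layers): K_A = 92891.897 − 3370×35.833 = −27865.313; K_B = 0 − 3370×(4.528 + 21.01) = −86063.06.
Balance: K_A = K_B + 21.01×ρ, so ρ = (K_A − K_B)/21.01 = 58197.7/21.01 = 2770 kg/m³.

2770 kg/m³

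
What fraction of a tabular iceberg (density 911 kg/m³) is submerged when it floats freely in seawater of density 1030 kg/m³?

0.884

Submerged fraction = ρ_obj/ρ_fluid = 911/1030 = 0.884.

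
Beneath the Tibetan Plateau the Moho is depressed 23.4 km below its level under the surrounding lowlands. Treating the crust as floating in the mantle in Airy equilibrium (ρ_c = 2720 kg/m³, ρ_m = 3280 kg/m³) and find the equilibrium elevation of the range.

4.82 km

Isostatic balance requires: ρ_c h = (ρ_m − ρ_c) r.
h = r (ρ_m − ρ_c) / ρ_c = 23.4 km × (3280 − 2720) / 2720 = 4.82 km.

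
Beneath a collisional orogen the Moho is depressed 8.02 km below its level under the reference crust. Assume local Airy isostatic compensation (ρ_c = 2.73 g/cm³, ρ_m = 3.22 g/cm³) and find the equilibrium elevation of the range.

By Archimedes' principle applied to the lithosphere: ρ_c h = (ρ_m − ρ_c) r.
h = r (ρ_m − ρ_c) / ρ_c = 8.02 km × (3.22 − 2.73) / 2.73 = 1.44 km.

1.44 km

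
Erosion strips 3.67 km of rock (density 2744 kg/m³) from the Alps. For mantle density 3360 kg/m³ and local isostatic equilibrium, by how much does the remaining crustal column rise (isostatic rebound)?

Unloading: uplift u = e ρ_c/ρ_m = 3.67 km × 2744/3360 = 3 km.

3 km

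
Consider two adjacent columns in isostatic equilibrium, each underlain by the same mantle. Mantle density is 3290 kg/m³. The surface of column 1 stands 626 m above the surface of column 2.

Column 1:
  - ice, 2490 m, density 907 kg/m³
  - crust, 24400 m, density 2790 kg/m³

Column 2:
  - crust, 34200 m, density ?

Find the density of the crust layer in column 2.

2820 kg/m³

Take the compensation level at the base of the deeper column (depth z_c below the surface of column 1) and equate Σ ρ_i t_i down to z_c; mantle fills any gap and the z_c terms cancel.
Column 1: 2490×907 + 24400×2790 + (z_c − 26890)×3290
Column 2: 626×0 + 34200×ρ + (z_c − 626 − 34200)×3290
The z_c×3290 term appears on both sides and cancels. Collect the known terms of each column as K = Σ(ρt)_known − 3290 × (depth of known layers): K_1 = 70334430 − 3290×26890 = −18133670; K_2 = 0 − 3290×(626 + 34200) = −114577540.
Balance: K_1 = K_2 + 34200×ρ, so ρ = (K_1 − K_2)/34200 = 96443900/34200 = 2820 kg/m³.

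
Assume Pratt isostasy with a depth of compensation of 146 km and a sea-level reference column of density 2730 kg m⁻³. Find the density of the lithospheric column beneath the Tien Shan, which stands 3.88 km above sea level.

Pratt balance: ρ_ref D = ρ (D + h).
ρ = ρ_ref D/(D + h) = 2730 × 146 km/(146 km + 3.88 km) = 2660 kg m⁻³.

2660 kg m⁻³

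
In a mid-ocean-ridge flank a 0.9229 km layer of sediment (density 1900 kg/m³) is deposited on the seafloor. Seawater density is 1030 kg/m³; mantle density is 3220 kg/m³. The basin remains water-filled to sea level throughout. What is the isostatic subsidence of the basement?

0.367 km

Submarine loading: the sediment displaces seawater, and the subsidence is in turn flooded, so s (ρ_m − ρ_w) = t (ρ_sed − ρ_w).
s = 0.9229 km × (1900 − 1030) / (3220 − 1030) = 0.367 km.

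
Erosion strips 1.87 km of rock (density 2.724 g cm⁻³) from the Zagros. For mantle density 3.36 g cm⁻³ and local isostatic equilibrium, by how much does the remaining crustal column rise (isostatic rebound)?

Unloading: uplift u = e ρ_c/ρ_m = 1.87 km × 2.724/3.36 = 1.52 km.

1.52 km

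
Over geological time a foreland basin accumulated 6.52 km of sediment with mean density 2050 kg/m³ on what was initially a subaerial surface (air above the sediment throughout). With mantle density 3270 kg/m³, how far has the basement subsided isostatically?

Subaerial load: s = t ρ_sed / ρ_m = 6.52 km × 2050/3270 = 4.09 km.

4.09 km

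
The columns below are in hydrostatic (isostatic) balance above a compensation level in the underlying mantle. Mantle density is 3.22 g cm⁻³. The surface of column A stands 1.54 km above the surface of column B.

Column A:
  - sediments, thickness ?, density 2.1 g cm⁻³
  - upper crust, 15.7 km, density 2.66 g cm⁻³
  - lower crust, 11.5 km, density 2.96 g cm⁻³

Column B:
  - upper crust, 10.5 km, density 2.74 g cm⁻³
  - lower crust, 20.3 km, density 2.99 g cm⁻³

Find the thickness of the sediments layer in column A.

2.58 km

Take the compensation level at the base of the deeper column (depth z_c below the surface of column A) and equate Σ ρ_i t_i down to z_c; mantle fills any gap and the z_c terms cancel.
Column A: x×2.1 + 15.7×2.66 + 11.5×2.96 + (z_c − 27.2 − x)×3.22
Column B: 1.54×0 + 10.5×2.74 + 20.3×2.99 + (z_c − 1.54 − 30.8)×3.22
The z_c×3.22 term appears on both sides and cancels. Collect the known terms of each column as K = Σ(ρt)_known − 3.22 × (depth of known layers): K_A = 75.802 − 3.22×27.2 = −11.782; K_B = 89.467 − 3.22×(1.54 + 30.8) = −14.6678.
Balance: K_A − x×(3.22 − 2.1) = K_B, so x = (K_A − K_B)/(3.22 − 2.1) = 2.8858/1.12 = 2.58 km.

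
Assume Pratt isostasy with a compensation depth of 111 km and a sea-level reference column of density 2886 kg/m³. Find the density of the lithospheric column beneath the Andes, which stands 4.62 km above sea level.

Pratt balance: ρ_ref D = ρ (D + h).
ρ = ρ_ref D/(D + h) = 2886 × 111 km/(111 km + 4.62 km) = 2770 kg/m³.

2770 kg/m³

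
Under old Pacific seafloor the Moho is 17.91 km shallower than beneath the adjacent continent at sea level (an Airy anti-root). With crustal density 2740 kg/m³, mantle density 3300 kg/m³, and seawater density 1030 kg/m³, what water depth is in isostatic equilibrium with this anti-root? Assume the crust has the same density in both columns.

Replacing a thickness d of crust by seawater at the top must be balanced by replacing crust with mantle at the base: d (ρ_c − ρ_w) = a (ρ_m − ρ_c).
d = a (ρ_m − ρ_c)/(ρ_c − ρ_w) = 17.91 km × 560/1710 = 5.87 km.

5.87 km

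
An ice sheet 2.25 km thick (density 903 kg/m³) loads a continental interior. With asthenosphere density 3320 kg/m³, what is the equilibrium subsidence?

0.612 km

For local isostatic compensation: the ice load ρ_ice t is balanced by mantle displaced below, ρ_m s.
s = t ρ_ice / ρ_m = 2.25 km × 903/3320 = 0.612 km.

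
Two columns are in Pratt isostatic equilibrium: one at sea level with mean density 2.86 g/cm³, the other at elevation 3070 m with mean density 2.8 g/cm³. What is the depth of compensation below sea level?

ρ_ref D = ρ (D + h) → D (ρ_ref − ρ) = ρ h.
D = ρ h/(ρ_ref − ρ) = 2.8 × 3070 m/(2.86 − 2.8) = 143000 m.

143000 m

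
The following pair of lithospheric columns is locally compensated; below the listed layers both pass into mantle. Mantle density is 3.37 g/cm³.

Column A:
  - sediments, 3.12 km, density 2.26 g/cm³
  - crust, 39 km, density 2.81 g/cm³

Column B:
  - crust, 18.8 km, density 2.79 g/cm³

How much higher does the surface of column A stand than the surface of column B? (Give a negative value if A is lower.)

For any compensation level in the mantle, the mantle terms cancel and isostasy reduces to e = (Σt_A − Σt_B) − (Σ(ρt)_A − Σ(ρt)_B) / ρ_m.
Σt_A = 42.12 km; Σt_B = 18.8 km; Σ(ρt)_A = 116.6412; Σ(ρt)_B = 52.452 (in km·g/cm³).
e = (42.12 − 18.8) − (116.6412 − 52.452) / 3.37 = 4.27 km.

4.27 km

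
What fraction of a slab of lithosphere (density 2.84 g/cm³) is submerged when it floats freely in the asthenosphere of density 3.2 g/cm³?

Submerged fraction = ρ_obj/ρ_fluid = 2.84/3.2 = 88.8%.

88.8%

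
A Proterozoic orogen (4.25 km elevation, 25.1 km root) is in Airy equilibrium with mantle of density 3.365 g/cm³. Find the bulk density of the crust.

2.88 g/cm³

ρ_c h = (ρ_m − ρ_c) r → ρ_c (h + r) = ρ_m r → ρ_c = ρ_m r / (h + r).
ρ_c = 3.365 × 25.1 km / (4.25 km + 25.1 km) = 2.88 g/cm³.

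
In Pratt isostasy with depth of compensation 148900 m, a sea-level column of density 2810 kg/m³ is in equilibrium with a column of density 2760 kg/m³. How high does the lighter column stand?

2700 m

ρ_ref D = ρ (D + h) → h = D (ρ_ref − ρ)/ρ.
h = 148900 m × (2810 − 2760)/2760 = 2700 m.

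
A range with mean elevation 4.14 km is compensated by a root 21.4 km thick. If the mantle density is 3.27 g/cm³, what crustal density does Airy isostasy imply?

2.74 g/cm³

ρ_c h = (ρ_m − ρ_c) r → ρ_c (h + r) = ρ_m r → ρ_c = ρ_m r / (h + r).
ρ_c = 3.27 × 21.4 km / (4.14 km + 21.4 km) = 2.74 g/cm³.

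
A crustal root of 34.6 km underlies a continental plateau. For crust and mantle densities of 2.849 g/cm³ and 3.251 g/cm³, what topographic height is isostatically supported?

By Archimedes' principle applied to the lithosphere: ρ_c h = (ρ_m − ρ_c) r.
h = r (ρ_m − ρ_c) / ρ_c = 34.6 km × (3.251 − 2.849) / 2.849 = 4.88 km.

4.88 km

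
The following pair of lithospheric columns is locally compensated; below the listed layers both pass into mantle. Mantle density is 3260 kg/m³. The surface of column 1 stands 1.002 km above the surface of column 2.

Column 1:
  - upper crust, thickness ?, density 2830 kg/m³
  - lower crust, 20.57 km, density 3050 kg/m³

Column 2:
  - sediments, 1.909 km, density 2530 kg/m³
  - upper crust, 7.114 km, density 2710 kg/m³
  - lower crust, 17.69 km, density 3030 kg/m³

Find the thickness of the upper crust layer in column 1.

19.4 km

Take the compensation level at the base of the deeper column (depth z_c below the surface of column 1) and equate Σ ρ_i t_i down to z_c; mantle fills any gap and the z_c terms cancel.
Column 1: x×2830 + 20.57×3050 + (z_c − 20.57 − x)×3260
Column 2: 1.002×0 + 1.909×2530 + 7.114×2710 + 17.69×3030 + (z_c − 1.002 − 26.713)×3260
The z_c×3260 term appears on both sides and cancels. Collect the known terms of each column as K = Σ(ρt)_known − 3260 × (depth of known layers): K_1 = 62738.5 − 3260×20.57 = −4319.7; K_2 = 77709.41 − 3260×(1.002 + 26.713) = −12641.49.
Balance: K_1 − x×(3260 − 2830) = K_2, so x = (K_1 − K_2)/(3260 − 2830) = 8321.79/430 = 19.4 km.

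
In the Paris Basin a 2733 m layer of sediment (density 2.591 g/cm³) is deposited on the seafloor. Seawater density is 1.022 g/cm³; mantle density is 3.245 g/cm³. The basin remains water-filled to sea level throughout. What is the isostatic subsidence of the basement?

1930 m

Submarine loading: the sediment displaces seawater, and the subsidence is in turn flooded, so s (ρ_m − ρ_w) = t (ρ_sed − ρ_w).
s = 2733 m × (2.591 − 1.022) / (3.245 − 1.022) = 1930 m.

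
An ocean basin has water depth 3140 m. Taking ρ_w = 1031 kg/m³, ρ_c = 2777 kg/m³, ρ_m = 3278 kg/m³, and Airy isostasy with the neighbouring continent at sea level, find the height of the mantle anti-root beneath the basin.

For local isostatic compensation: replacing crust with seawater at the top is compensated by replacing crust with mantle at the base: d (ρ_c − ρ_w) = a (ρ_m − ρ_c).
a = d (ρ_c − ρ_w)/(ρ_m − ρ_c) = 3140 m × 1746/501 = 10900 m.

10900 m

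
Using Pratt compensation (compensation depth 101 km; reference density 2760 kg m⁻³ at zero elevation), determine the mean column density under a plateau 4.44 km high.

Pratt balance: ρ_ref D = ρ (D + h).
ρ = ρ_ref D/(D + h) = 2760 × 101 km/(101 km + 4.44 km) = 2640 kg m⁻³.

2640 kg m⁻³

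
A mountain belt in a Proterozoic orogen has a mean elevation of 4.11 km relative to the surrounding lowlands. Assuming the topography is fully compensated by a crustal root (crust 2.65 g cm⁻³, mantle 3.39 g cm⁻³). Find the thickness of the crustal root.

14.7 km

By Archimedes' principle applied to the lithosphere: the weight of the topography is balanced by the buoyancy of the root, ρ_c h = (ρ_m − ρ_c) r.
r = h · ρ_c / (ρ_m − ρ_c) = 4.11 km × 2.65 / (3.39 − 2.65) = 14.7 km.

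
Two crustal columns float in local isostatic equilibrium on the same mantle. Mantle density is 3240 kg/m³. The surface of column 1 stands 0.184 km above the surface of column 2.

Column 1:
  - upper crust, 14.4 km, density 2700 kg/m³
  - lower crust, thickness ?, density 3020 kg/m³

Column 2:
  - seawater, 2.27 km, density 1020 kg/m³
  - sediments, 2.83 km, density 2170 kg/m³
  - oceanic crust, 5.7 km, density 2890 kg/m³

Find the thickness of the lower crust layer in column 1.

Take the compensation level at the base of the deeper column (depth z_c below the surface of column 1) and equate Σ ρ_i t_i down to z_c; mantle fills any gap and the z_c terms cancel.
Column 1: 14.4×2700 + x×3020 + (z_c − 14.4 − x)×3240
Column 2: 0.184×0 + 2.27×1020 + 2.83×2170 + 5.7×2890 + (z_c − 0.184 − 10.8)×3240
The z_c×3240 term appears on both sides and cancels. Collect the known terms of each column as K = Σ(ρt)_known − 3240 × (depth of known layers): K_1 = 38880 − 3240×14.4 = −7776; K_2 = 24929.5 − 3240×(0.184 + 10.8) = −10658.66.
Balance: K_1 − x×(3240 − 3020) = K_2, so x = (K_1 − K_2)/(3240 − 3020) = 2882.66/220 = 13.1 km.

13.1 km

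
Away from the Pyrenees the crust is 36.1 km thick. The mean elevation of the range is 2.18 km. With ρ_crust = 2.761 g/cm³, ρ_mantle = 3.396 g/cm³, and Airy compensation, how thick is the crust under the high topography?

Root depth r = h ρ_c / (ρ_m − ρ_c) = 2.18 km × 2.761 / 0.635 = 9.479 km.
Total thickness = T + h + r = 36.1 km + 2.18 km + 9.479 km = 47.8 km.

47.8 km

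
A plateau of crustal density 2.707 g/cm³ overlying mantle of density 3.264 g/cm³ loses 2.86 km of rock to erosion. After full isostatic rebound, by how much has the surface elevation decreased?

0.488 km

Rebound u = e ρ_c/ρ_m = 2.86 km × 2.707/3.264 = 2.372 km.
Net surface drop = e − u = 2.86 km − 2.372 km = e (ρ_m − ρ_c)/ρ_m = 0.488 km.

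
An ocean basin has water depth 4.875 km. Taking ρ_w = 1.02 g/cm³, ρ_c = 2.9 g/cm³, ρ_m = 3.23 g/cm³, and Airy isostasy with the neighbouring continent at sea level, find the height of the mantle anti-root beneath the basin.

27.8 km

Balancing pressure at the compensation depth: replacing crust with seawater at the top is compensated by replacing crust with mantle at the base: d (ρ_c − ρ_w) = a (ρ_m − ρ_c).
a = d (ρ_c − ρ_w)/(ρ_m − ρ_c) = 4.875 km × 1.88/0.33 = 27.8 km.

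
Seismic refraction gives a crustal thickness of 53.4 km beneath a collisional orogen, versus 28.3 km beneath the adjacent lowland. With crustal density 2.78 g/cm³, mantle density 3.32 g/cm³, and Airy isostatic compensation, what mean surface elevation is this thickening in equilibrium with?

Excess crust Δ = 53.4 km − 28.3 km = 25.1 km, split between elevation h and root r with h + r = Δ.
Airy balance ρ_c h = (ρ_m − ρ_c) r gives r = h ρ_c/(ρ_m − ρ_c), so h (1 + ρ_c/(ρ_m − ρ_c)) = Δ, i.e. h = Δ (ρ_m − ρ_c)/ρ_m.
h = 25.1 km × 0.54/3.32 = 4.08 km.

4.08 km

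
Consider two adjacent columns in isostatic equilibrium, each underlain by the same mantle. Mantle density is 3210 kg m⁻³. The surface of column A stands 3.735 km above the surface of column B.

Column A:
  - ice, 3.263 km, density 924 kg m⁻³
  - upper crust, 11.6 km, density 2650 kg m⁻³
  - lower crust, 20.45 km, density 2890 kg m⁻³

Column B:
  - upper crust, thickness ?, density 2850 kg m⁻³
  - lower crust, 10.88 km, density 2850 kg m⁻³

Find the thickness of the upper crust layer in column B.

Take the compensation level at the base of the deeper column (depth z_c below the surface of column A) and equate Σ ρ_i t_i down to z_c; mantle fills any gap and the z_c terms cancel.
Column A: 3.263×924 + 11.6×2650 + 20.45×2890 + (z_c − 35.313)×3210
Column B: 3.735×0 + x×2850 + 10.88×2850 + (z_c − 3.735 − 10.88 − x)×3210
The z_c×3210 term appears on both sides and cancels. Collect the known terms of each column as K = Σ(ρt)_known − 3210 × (depth of known layers): K_A = 92855.512 − 3210×35.313 = −20499.218; K_B = 31008 − 3210×(3.735 + 10.88) = −15906.15.
Balance: K_A = K_B − x×(3210 − 2850), so x = (K_B − K_A)/(3210 − 2850) = 4593.07/360 = 12.8 km.

12.8 km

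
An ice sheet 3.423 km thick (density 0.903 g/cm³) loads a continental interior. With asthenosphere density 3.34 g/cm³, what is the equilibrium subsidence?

0.925 km

For local isostatic compensation: the ice load ρ_ice t is balanced by mantle displaced below, ρ_m s.
s = t ρ_ice / ρ_m = 3.423 km × 0.903/3.34 = 0.925 km.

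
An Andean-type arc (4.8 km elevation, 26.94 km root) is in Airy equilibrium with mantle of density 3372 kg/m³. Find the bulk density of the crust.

2860 kg/m³

ρ_c h = (ρ_m − ρ_c) r → ρ_c (h + r) = ρ_m r → ρ_c = ρ_m r / (h + r).
ρ_c = 3372 × 26.94 km / (4.8 km + 26.94 km) = 2860 kg/m³.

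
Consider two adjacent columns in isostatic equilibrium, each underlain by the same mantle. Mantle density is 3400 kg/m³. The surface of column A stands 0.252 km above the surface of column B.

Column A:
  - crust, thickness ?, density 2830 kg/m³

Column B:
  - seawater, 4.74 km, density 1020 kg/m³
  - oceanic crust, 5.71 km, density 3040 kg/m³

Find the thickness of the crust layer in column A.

24.9 km

Take the compensation level at the base of the deeper column (depth z_c below the surface of column A) and equate Σ ρ_i t_i down to z_c; mantle fills any gap and the z_c terms cancel.
Column A: x×2830 + (z_c − 0 − x)×3400
Column B: 0.252×0 + 4.74×1020 + 5.71×3040 + (z_c − 0.252 − 10.45)×3400
The z_c×3400 term appears on both sides and cancels. Collect the known terms of each column as K = Σ(ρt)_known − 3400 × (depth of known layers): K_A = 0 − 3400×0 = 0; K_B = 22193.2 − 3400×(0.252 + 10.45) = −14193.6.
Balance: K_A − x×(3400 − 2830) = K_B, so x = (K_A − K_B)/(3400 − 2830) = 14193.6/570 = 24.9 km.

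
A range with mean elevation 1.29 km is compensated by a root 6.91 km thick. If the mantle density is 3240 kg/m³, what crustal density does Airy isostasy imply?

2730 kg/m³

ρ_c h = (ρ_m − ρ_c) r → ρ_c (h + r) = ρ_m r → ρ_c = ρ_m r / (h + r).
ρ_c = 3240 × 6.91 km / (1.29 km + 6.91 km) = 2730 kg/m³.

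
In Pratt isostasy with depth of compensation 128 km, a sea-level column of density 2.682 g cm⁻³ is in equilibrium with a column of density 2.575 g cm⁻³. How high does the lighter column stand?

ρ_ref D = ρ (D + h) → h = D (ρ_ref − ρ)/ρ.
h = 128 km × (2.682 − 2.575)/2.575 = 5.32 km.

5.32 km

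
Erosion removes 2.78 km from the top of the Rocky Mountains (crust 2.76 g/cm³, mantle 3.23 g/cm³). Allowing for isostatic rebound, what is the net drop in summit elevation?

0.405 km

Rebound u = e ρ_c/ρ_m = 2.78 km × 2.76/3.23 = 2.375 km.
Net surface drop = e − u = 2.78 km − 2.375 km = e (ρ_m − ρ_c)/ρ_m = 0.405 km.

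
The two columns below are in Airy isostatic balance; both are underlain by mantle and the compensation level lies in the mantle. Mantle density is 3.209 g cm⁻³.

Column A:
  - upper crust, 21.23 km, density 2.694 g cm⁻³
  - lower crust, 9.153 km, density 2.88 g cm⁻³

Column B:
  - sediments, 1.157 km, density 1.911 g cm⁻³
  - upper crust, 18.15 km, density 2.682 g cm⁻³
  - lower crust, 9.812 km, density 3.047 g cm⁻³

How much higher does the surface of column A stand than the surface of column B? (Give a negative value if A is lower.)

For any compensation level in the mantle, the mantle terms cancel and isostasy reduces to e = (Σt_A − Σt_B) − (Σ(ρt)_A − Σ(ρt)_B) / ρ_m.
Σt_A = 30.383 km; Σt_B = 29.119 km; Σ(ρt)_A = 83.55426; Σ(ρt)_B = 80.786491 (in km·g cm⁻³).
e = (30.383 − 29.119) − (83.55426 − 80.786491) / 3.209 = 0.401 km.

0.401 km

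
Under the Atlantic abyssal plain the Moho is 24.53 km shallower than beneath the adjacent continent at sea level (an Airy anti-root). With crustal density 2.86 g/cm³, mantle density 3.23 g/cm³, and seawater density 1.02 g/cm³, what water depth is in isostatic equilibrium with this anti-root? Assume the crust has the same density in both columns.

Replacing a thickness d of crust by seawater at the top must be balanced by replacing crust with mantle at the base: d (ρ_c − ρ_w) = a (ρ_m − ρ_c).
d = a (ρ_m − ρ_c)/(ρ_c − ρ_w) = 24.53 km × 0.37/1.84 = 4.93 km.

4.93 km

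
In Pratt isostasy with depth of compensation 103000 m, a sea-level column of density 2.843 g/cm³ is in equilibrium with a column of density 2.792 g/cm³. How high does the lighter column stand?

1880 m

ρ_ref D = ρ (D + h) → h = D (ρ_ref − ρ)/ρ.
h = 103000 m × (2.843 − 2.792)/2.792 = 1880 m.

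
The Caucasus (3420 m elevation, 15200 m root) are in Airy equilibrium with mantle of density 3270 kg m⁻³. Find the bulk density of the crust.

2670 kg m⁻³

ρ_c h = (ρ_m − ρ_c) r → ρ_c (h + r) = ρ_m r → ρ_c = ρ_m r / (h + r).
ρ_c = 3270 × 15200 m / (3420 m + 15200 m) = 2670 kg m⁻³.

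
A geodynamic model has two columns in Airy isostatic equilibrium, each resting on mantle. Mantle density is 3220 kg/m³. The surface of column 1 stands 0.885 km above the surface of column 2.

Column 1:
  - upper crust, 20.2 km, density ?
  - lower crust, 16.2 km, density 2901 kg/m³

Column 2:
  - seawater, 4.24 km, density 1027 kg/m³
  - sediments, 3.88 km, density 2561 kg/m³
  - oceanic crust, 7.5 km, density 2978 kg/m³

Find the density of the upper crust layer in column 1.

2660 kg/m³

Take the compensation level at the base of the deeper column (depth z_c below the surface of column 1) and equate Σ ρ_i t_i down to z_c; mantle fills any gap and the z_c terms cancel.
Column 1: 20.2×ρ + 16.2×2901 + (z_c − 36.4)×3220
Column 2: 0.885×0 + 4.24×1027 + 3.88×2561 + 7.5×2978 + (z_c − 0.885 − 15.62)×3220
The z_c×3220 term appears on both sides and cancels. Collect the known terms of each column as K = Σ(ρt)_known − 3220 × (depth of known layers): K_1 = 46996.2 − 3220×36.4 = −70211.8; K_2 = 36626.16 − 3220×(0.885 + 15.62) = −16519.94.
Balance: K_1 + 20.2×ρ = K_2, so ρ = (K_2 − K_1)/20.2 = 53691.9/20.2 = 2660 kg/m³.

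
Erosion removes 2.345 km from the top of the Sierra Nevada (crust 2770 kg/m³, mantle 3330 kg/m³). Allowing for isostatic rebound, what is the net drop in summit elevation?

0.394 km

Rebound u = e ρ_c/ρ_m = 2.345 km × 2770/3330 = 1.951 km.
Net surface drop = e − u = 2.345 km − 1.951 km = e (ρ_m − ρ_c)/ρ_m = 0.394 km.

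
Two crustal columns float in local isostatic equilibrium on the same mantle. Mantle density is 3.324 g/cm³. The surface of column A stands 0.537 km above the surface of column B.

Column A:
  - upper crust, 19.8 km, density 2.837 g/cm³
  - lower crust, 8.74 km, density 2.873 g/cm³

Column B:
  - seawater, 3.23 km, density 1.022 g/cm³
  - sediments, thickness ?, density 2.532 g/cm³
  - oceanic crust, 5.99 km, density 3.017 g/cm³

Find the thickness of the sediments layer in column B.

3.19 km

Take the compensation level at the base of the deeper column (depth z_c below the surface of column A) and equate Σ ρ_i t_i down to z_c; mantle fills any gap and the z_c terms cancel.
Column A: 19.8×2.837 + 8.74×2.873 + (z_c − 28.54)×3.324
Column B: 0.537×0 + 3.23×1.022 + x×2.532 + 5.99×3.017 + (z_c − 0.537 − 9.22 − x)×3.324
The z_c×3.324 term appears on both sides and cancels. Collect the known terms of each column as K = Σ(ρt)_known − 3.324 × (depth of known layers): K_A = 81.28262 − 3.324×28.54 = −13.58434; K_B = 21.37289 − 3.324×(0.537 + 9.22) = −11.059378.
Balance: K_A = K_B − x×(3.324 − 2.532), so x = (K_B − K_A)/(3.324 − 2.532) = 2.52496/0.792 = 3.19 km.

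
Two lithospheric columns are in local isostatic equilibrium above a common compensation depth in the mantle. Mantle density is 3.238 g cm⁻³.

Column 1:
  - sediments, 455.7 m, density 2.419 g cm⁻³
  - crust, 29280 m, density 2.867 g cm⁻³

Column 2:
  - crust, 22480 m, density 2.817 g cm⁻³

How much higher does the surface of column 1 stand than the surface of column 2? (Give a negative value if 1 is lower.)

547 m

For any compensation level in the mantle, the mantle terms cancel and isostasy reduces to e = (Σt_1 − Σt_2) − (Σ(ρt)_1 − Σ(ρt)_2) / ρ_m.
Σt_1 = 29735.7 m; Σt_2 = 22480 m; Σ(ρt)_1 = 85048.0983; Σ(ρt)_2 = 63326.16 (in m·g cm⁻³).
e = (29735.7 − 22480) − (85048.0983 − 63326.16) / 3.238 = 547 m.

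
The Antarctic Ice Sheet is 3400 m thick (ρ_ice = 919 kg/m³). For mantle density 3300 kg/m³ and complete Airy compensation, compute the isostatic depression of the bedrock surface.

Balancing pressure at the compensation depth: the ice load ρ_ice t is balanced by mantle displaced below, ρ_m s.
s = t ρ_ice / ρ_m = 3400 m × 919/3300 = 947 m.

947 m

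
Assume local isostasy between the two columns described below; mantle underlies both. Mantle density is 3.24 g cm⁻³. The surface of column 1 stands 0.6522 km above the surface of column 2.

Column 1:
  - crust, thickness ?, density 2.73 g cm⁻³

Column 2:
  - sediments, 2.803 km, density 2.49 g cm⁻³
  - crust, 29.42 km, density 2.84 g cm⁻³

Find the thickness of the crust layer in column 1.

Take the compensation level at the base of the deeper column (depth z_c below the surface of column 1) and equate Σ ρ_i t_i down to z_c; mantle fills any gap and the z_c terms cancel.
Column 1: x×2.73 + (z_c − 0 − x)×3.24
Column 2: 0.6522×0 + 2.803×2.49 + 29.42×2.84 + (z_c − 0.6522 − 32.223)×3.24
The z_c×3.24 term appears on both sides and cancels. Collect the known terms of each column as K = Σ(ρt)_known − 3.24 × (depth of known layers): K_1 = 0 − 3.24×0 = 0; K_2 = 90.53227 − 3.24×(0.6522 + 32.223) = −15.983378.
Balance: K_1 − x×(3.24 − 2.73) = K_2, so x = (K_1 − K_2)/(3.24 − 2.73) = 15.9834/0.51 = 31.3 km.

31.3 km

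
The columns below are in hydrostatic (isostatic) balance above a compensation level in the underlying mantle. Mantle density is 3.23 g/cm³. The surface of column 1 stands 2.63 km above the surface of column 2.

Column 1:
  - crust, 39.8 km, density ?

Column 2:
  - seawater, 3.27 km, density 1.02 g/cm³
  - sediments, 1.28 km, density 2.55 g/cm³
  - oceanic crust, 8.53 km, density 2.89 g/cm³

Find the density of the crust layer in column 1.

2.74 g/cm³

Take the compensation level at the base of the deeper column (depth z_c below the surface of column 1) and equate Σ ρ_i t_i down to z_c; mantle fills any gap and the z_c terms cancel.
Column 1: 39.8×ρ + (z_c − 39.8)×3.23
Column 2: 2.63×0 + 3.27×1.02 + 1.28×2.55 + 8.53×2.89 + (z_c − 2.63 − 13.08)×3.23
The z_c×3.23 term appears on both sides and cancels. Collect the known terms of each column as K = Σ(ρt)_known − 3.23 × (depth of known layers): K_1 = 0 − 3.23×39.8 = −128.554; K_2 = 31.2511 − 3.23×(2.63 + 13.08) = −19.4922.
Balance: K_1 + 39.8×ρ = K_2, so ρ = (K_2 − K_1)/39.8 = 109.062/39.8 = 2.74 g/cm³.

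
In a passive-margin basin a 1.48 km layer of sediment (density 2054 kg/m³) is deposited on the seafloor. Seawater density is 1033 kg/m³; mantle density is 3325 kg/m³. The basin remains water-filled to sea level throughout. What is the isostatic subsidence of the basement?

0.659 km

Submarine loading: the sediment displaces seawater, and the subsidence is in turn flooded, so s (ρ_m − ρ_w) = t (ρ_sed − ρ_w).
s = 1.48 km × (2054 − 1033) / (3325 − 1033) = 0.659 km.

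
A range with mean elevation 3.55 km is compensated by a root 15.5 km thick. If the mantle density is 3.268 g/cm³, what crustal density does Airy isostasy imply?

2.66 g/cm³

ρ_c h = (ρ_m − ρ_c) r → ρ_c (h + r) = ρ_m r → ρ_c = ρ_m r / (h + r).
ρ_c = 3.268 × 15.5 km / (3.55 km + 15.5 km) = 2.66 g/cm³.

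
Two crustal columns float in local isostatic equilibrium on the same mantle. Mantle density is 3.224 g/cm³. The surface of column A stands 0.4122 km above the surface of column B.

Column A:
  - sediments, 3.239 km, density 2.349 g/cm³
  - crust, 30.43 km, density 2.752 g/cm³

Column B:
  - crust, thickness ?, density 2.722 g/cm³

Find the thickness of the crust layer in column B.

Take the compensation level at the base of the deeper column (depth z_c below the surface of column A) and equate Σ ρ_i t_i down to z_c; mantle fills any gap and the z_c terms cancel.
Column A: 3.239×2.349 + 30.43×2.752 + (z_c − 33.669)×3.224
Column B: 0.4122×0 + x×2.722 + (z_c − 0.4122 − 0 − x)×3.224
The z_c×3.224 term appears on both sides and cancels. Collect the known terms of each column as K = Σ(ρt)_known − 3.224 × (depth of known layers): K_A = 91.351771 − 3.224×33.669 = −17.197085; K_B = 0 − 3.224×(0.4122 + 0) = −1.3289328.
Balance: K_A = K_B − x×(3.224 − 2.722), so x = (K_B − K_A)/(3.224 − 2.722) = 15.8682/0.502 = 31.6 km.

31.6 km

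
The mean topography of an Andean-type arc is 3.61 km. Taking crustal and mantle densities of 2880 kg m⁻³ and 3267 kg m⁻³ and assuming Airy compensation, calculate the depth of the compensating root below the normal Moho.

Equating mass per unit area of the two columns: the weight of the topography is balanced by the buoyancy of the root, ρ_c h = (ρ_m − ρ_c) r.
r = h · ρ_c / (ρ_m − ρ_c) = 3.61 km × 2880 / (3267 − 2880) = 26.9 km.

26.9 km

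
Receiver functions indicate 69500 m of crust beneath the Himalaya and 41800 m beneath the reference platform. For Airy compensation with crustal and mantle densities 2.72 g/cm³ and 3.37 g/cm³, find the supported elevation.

Excess crust Δ = 69500 m − 41800 m = 27700 m, split between elevation h and root r with h + r = Δ.
Airy balance ρ_c h = (ρ_m − ρ_c) r gives r = h ρ_c/(ρ_m − ρ_c), so h (1 + ρ_c/(ρ_m − ρ_c)) = Δ, i.e. h = Δ (ρ_m − ρ_c)/ρ_m.
h = 27700 m × 0.65/3.37 = 5340 m.

5340 m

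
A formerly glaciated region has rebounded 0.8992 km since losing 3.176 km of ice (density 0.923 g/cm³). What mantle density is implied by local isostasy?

ρ_m = ρ_ice t / u = 0.923 × 3.176 km/0.8992 km = 3.26 g/cm³.

3.26 g/cm³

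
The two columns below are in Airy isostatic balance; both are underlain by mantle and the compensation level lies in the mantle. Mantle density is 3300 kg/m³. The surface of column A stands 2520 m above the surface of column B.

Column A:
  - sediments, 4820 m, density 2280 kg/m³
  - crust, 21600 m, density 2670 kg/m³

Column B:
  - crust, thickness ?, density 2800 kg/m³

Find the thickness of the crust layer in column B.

Take the compensation level at the base of the deeper column (depth z_c below the surface of column A) and equate Σ ρ_i t_i down to z_c; mantle fills any gap and the z_c terms cancel.
Column A: 4820×2280 + 21600×2670 + (z_c − 26420)×3300
Column B: 2520×0 + x×2800 + (z_c − 2520 − 0 − x)×3300
The z_c×3300 term appears on both sides and cancels. Collect the known terms of each column as K = Σ(ρt)_known − 3300 × (depth of known layers): K_A = 68661600 − 3300×26420 = −18524400; K_B = 0 − 3300×(2520 + 0) = −8316000.
Balance: K_A = K_B − x×(3300 − 2800), so x = (K_B − K_A)/(3300 − 2800) = 10208400/500 = 20400 m.

20400 m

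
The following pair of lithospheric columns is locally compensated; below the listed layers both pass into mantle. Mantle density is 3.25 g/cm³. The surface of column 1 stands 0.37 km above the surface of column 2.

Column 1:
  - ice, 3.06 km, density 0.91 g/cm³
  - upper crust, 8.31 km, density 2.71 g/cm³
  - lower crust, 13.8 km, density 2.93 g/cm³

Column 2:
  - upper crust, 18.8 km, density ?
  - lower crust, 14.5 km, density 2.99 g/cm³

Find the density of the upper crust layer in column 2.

Take the compensation level at the base of the deeper column (depth z_c below the surface of column 1) and equate Σ ρ_i t_i down to z_c; mantle fills any gap and the z_c terms cancel.
Column 1: 3.06×0.91 + 8.31×2.71 + 13.8×2.93 + (z_c − 25.17)×3.25
Column 2: 0.37×0 + 18.8×ρ + 14.5×2.99 + (z_c − 0.37 − 33.3)×3.25
The z_c×3.25 term appears on both sides and cancels. Collect the known terms of each column as K = Σ(ρt)_known − 3.25 × (depth of known layers): K_1 = 65.7387 − 3.25×25.17 = −16.0638; K_2 = 43.355 − 3.25×(0.37 + 33.3) = −66.0725.
Balance: K_1 = K_2 + 18.8×ρ, so ρ = (K_1 − K_2)/18.8 = 50.0087/18.8 = 2.66 g/cm³.

2.66 g/cm³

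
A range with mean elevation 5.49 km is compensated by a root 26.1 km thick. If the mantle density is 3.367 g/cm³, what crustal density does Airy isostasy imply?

ρ_c h = (ρ_m − ρ_c) r → ρ_c (h + r) = ρ_m r → ρ_c = ρ_m r / (h + r).
ρ_c = 3.367 × 26.1 km / (5.49 km + 26.1 km) = 2.78 g/cm³.

2.78 g/cm³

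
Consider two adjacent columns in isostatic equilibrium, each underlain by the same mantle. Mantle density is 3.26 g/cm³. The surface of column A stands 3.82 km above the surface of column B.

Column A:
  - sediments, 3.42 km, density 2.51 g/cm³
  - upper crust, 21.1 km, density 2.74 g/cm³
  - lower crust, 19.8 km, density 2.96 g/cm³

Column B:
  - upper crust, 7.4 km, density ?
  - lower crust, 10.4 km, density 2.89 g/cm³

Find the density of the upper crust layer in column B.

2.83 g/cm³

Take the compensation level at the base of the deeper column (depth z_c below the surface of column A) and equate Σ ρ_i t_i down to z_c; mantle fills any gap and the z_c terms cancel.
Column A: 3.42×2.51 + 21.1×2.74 + 19.8×2.96 + (z_c − 44.32)×3.26
Column B: 3.82×0 + 7.4×ρ + 10.4×2.89 + (z_c − 3.82 − 17.8)×3.26
The z_c×3.26 term appears on both sides and cancels. Collect the known terms of each column as K = Σ(ρt)_known − 3.26 × (depth of known layers): K_A = 125.0062 − 3.26×44.32 = −19.477; K_B = 30.056 − 3.26×(3.82 + 17.8) = −40.4252.
Balance: K_A = K_B + 7.4×ρ, so ρ = (K_A − K_B)/7.4 = 20.9482/7.4 = 2.83 g/cm³.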